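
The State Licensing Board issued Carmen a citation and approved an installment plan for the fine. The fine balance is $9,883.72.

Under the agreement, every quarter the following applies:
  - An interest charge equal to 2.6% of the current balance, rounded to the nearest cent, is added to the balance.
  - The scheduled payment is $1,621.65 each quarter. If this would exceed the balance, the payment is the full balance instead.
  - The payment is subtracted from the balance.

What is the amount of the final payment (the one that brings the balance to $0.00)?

Quarter 1: opening $9,883.72; interest $256.98 → $10,140.70; payment $1,621.65; balance $8,519.05
Quarter 2: opening $8,519.05; interest $221.50 → $8,740.55; payment $1,621.65; balance $7,118.90
Quarter 3: opening $7,118.90; interest $185.09 → $7,303.99; payment $1,621.65; balance $5,682.34
Quarter 4: opening $5,682.34; interest $147.74 → $5,830.08; payment $1,621.65; balance $4,208.43
Quarter 5: opening $4,208.43; interest $109.42 → $4,317.85; payment $1,621.65; balance $2,696.20
Quarter 6: opening $2,696.20; interest $70.10 → $2,766.30; payment $1,621.65; balance $1,144.65
Quarter 7: opening $1,144.65; interest $29.76 → $1,174.41; payment $1,174.41; balance $0.00

$1,174.41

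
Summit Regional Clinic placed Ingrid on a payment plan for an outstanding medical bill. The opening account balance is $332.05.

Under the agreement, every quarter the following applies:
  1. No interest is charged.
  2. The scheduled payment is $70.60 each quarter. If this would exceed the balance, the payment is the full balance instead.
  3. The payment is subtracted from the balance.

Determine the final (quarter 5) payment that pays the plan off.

$49.65

Quarter 1: opening $332.05; payment $70.60; balance $261.45
Quarter 2: opening $261.45; payment $70.60; balance $190.85
Quarter 3: opening $190.85; payment $70.60; balance $120.25
Quarter 4: opening $120.25; payment $70.60; balance $49.65
Quarter 5: opening $49.65; payment $49.65; balance $0.00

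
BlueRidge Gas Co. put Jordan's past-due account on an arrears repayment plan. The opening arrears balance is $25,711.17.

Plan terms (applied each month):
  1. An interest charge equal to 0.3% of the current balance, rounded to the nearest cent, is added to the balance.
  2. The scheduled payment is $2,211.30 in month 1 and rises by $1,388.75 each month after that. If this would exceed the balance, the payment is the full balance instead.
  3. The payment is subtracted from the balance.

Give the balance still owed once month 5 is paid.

Month 1: $25,711.17 +$77.13 interest = $25,788.30; pay $2,211.30 → $23,577.00
Month 2: $23,577.00 +$70.73 interest = $23,647.73; pay $3,600.05 → $20,047.68
Month 3: $20,047.68 +$60.14 interest = $20,107.82; pay $4,988.80 → $15,119.02
Month 4: $15,119.02 +$45.36 interest = $15,164.38; pay $6,377.55 → $8,786.83
Month 5: $8,786.83 +$26.36 interest = $8,813.19; pay $7,766.30 → $1,046.89

$1,046.89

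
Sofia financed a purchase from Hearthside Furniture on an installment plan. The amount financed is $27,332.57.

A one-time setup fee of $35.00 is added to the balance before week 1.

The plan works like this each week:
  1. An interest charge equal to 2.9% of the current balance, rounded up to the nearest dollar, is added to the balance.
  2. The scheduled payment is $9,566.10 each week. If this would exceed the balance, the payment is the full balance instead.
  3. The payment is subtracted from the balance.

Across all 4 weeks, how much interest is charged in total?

$1,621.00

Week 1: $27,367.57 +$794.00 interest = $28,161.57; pay $9,566.10 → $18,595.47
Week 2: $18,595.47 +$540.00 interest = $19,135.47; pay $9,566.10 → $9,569.37
Week 3: $9,569.37 +$278.00 interest = $9,847.37; pay $9,566.10 → $281.27
Week 4: $281.27 +$9.00 interest = $290.27; pay $290.27 → $0.00
Total interest: $794.00 + $540.00 + $278.00 + $9.00 = $1,621.00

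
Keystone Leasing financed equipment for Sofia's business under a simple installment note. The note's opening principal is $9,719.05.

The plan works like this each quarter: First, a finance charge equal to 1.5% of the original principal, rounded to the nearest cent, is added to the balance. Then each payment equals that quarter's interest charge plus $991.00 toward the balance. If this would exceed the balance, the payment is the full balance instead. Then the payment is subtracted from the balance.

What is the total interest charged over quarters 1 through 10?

Quarter 1: opening $9,719.05; interest $145.79 → $9,864.84; payment $1,136.79; balance $8,728.05
Quarter 2: opening $8,728.05; interest $145.79 → $8,873.84; payment $1,136.79; balance $7,737.05
Quarter 3: opening $7,737.05; interest $145.79 → $7,882.84; payment $1,136.79; balance $6,746.05
Quarter 4: opening $6,746.05; interest $145.79 → $6,891.84; payment $1,136.79; balance $5,755.05
Quarter 5: opening $5,755.05; interest $145.79 → $5,900.84; payment $1,136.79; balance $4,764.05
Quarter 6: opening $4,764.05; interest $145.79 → $4,909.84; payment $1,136.79; balance $3,773.05
Quarter 7: opening $3,773.05; interest $145.79 → $3,918.84; payment $1,136.79; balance $2,782.05
Quarter 8: opening $2,782.05; interest $145.79 → $2,927.84; payment $1,136.79; balance $1,791.05
Quarter 9: opening $1,791.05; interest $145.79 → $1,936.84; payment $1,136.79; balance $800.05
Quarter 10: opening $800.05; interest $145.79 → $945.84; payment $945.84; balance $0.00
Total interest: $145.79 + $145.79 + $145.79 + $145.79 + $145.79 + $145.79 + $145.79 + $145.79 + $145.79 + $145.79 = $1,457.90

$1,457.90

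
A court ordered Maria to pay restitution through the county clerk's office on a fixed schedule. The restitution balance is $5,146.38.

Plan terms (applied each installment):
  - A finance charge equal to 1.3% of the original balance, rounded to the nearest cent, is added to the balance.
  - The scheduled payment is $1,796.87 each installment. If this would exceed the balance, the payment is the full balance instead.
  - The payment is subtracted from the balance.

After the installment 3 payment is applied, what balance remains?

# | Opening | Interest | Payment | End bal
1 | $5,146.38 | $66.90 | $1,796.87 | $3,416.41
2 | $3,416.41 | $66.90 | $1,796.87 | $1,686.44
3 | $1,686.44 | $66.90 | $1,753.34 | $0.00

$0.00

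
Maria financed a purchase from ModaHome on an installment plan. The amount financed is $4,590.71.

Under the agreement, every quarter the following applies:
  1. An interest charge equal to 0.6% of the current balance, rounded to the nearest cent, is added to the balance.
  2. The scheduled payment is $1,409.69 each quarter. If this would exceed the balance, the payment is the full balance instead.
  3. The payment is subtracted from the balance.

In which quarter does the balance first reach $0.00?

4

Quarter 1: opening $4,590.71; interest $27.54 → $4,618.25; payment $1,409.69; balance $3,208.56
Quarter 2: opening $3,208.56; interest $19.25 → $3,227.81; payment $1,409.69; balance $1,818.12
Quarter 3: opening $1,818.12; interest $10.91 → $1,829.03; payment $1,409.69; balance $419.34
Quarter 4: opening $419.34; interest $2.52 → $421.86; payment $421.86; balance $0.00
Balance reaches $0.00 in quarter 4.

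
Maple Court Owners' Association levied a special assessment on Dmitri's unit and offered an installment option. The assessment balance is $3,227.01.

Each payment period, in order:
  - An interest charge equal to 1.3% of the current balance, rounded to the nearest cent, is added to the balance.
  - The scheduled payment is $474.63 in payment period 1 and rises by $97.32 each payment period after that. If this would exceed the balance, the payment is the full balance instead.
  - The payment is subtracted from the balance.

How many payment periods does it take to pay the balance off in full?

Payment period 1: opening $3,227.01; interest $41.95 → $3,268.96; payment $474.63; balance $2,794.33
Payment period 2: opening $2,794.33; interest $36.33 → $2,830.66; payment $571.95; balance $2,258.71
Payment period 3: opening $2,258.71; interest $29.36 → $2,288.07; payment $669.27; balance $1,618.80
Payment period 4: opening $1,618.80; interest $21.04 → $1,639.84; payment $766.59; balance $873.25
Payment period 5: opening $873.25; interest $11.35 → $884.60; payment $863.91; balance $20.69
Payment period 6: opening $20.69; interest $0.27 → $20.96; payment $20.96; balance $0.00
Balance reaches $0.00 in payment period 6.

6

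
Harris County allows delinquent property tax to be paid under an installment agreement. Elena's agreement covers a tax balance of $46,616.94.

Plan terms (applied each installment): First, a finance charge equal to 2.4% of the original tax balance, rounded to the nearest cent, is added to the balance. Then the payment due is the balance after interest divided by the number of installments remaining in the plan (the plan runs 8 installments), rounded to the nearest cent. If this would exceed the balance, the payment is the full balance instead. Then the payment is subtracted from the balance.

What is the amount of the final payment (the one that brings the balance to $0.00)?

$8,867.88

Installment 1: $46,616.94 +$1,118.81 interest = $47,735.75; pay $5,966.97 → $41,768.78
Installment 2: $41,768.78 +$1,118.81 interest = $42,887.59; pay $6,126.80 → $36,760.79
Installment 3: $36,760.79 +$1,118.81 interest = $37,879.60; pay $6,313.27 → $31,566.33
Installment 4: $31,566.33 +$1,118.81 interest = $32,685.14; pay $6,537.03 → $26,148.11
Installment 5: $26,148.11 +$1,118.81 interest = $27,266.92; pay $6,816.73 → $20,450.19
Installment 6: $20,450.19 +$1,118.81 interest = $21,569.00; pay $7,189.67 → $14,379.33
Installment 7: $14,379.33 +$1,118.81 interest = $15,498.14; pay $7,749.07 → $7,749.07
Installment 8: $7,749.07 +$1,118.81 interest = $8,867.88; pay $8,867.88 → $0.00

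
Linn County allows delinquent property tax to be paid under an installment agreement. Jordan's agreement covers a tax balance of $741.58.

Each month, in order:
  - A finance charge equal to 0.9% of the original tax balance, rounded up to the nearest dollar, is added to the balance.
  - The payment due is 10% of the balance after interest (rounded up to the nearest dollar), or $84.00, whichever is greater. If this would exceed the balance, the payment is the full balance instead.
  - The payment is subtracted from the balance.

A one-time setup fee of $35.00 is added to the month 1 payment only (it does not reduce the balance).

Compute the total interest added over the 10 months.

# | Opening | Interest | Payment | Fee | End bal
1 | $741.58 | $7.00 | $84.00 | $35.00 | $664.58
2 | $664.58 | $7.00 | $84.00 | — | $587.58
3 | $587.58 | $7.00 | $84.00 | — | $510.58
4 | $510.58 | $7.00 | $84.00 | — | $433.58
5 | $433.58 | $7.00 | $84.00 | — | $356.58
6 | $356.58 | $7.00 | $84.00 | — | $279.58
7 | $279.58 | $7.00 | $84.00 | — | $202.58
8 | $202.58 | $7.00 | $84.00 | — | $125.58
9 | $125.58 | $7.00 | $84.00 | — | $48.58
10 | $48.58 | $7.00 | $55.58 | — | $0.00
Total interest: $7.00 + $7.00 + $7.00 + $7.00 + $7.00 + $7.00 + $7.00 + $7.00 + $7.00 + $7.00 = $70.00

$70.00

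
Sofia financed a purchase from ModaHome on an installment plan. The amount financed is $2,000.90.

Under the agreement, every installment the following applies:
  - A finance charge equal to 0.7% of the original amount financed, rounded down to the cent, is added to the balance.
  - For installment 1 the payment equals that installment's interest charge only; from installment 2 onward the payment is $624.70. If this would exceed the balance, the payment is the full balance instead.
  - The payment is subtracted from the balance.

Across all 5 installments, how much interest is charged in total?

$70.00

Installment 1: opening $2,000.90; interest $14.00 → $2,014.90; payment $14.00; balance $2,000.90
Installment 2: opening $2,000.90; interest $14.00 → $2,014.90; payment $624.70; balance $1,390.20
Installment 3: opening $1,390.20; interest $14.00 → $1,404.20; payment $624.70; balance $779.50
Installment 4: opening $779.50; interest $14.00 → $793.50; payment $624.70; balance $168.80
Installment 5: opening $168.80; interest $14.00 → $182.80; payment $182.80; balance $0.00
Total interest: $14.00 + $14.00 + $14.00 + $14.00 + $14.00 = $70.00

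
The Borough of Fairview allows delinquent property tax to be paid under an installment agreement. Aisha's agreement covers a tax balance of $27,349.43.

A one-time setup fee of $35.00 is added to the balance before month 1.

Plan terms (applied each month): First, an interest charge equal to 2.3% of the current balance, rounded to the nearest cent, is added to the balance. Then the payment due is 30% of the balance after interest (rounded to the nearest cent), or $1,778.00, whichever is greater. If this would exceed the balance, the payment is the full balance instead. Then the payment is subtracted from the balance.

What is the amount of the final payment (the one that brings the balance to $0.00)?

Month 1: $27,384.43 +$629.84 interest = $28,014.27; pay $8,404.28 → $19,609.99
Month 2: $19,609.99 +$451.03 interest = $20,061.02; pay $6,018.31 → $14,042.71
Month 3: $14,042.71 +$322.98 interest = $14,365.69; pay $4,309.71 → $10,055.98
Month 4: $10,055.98 +$231.29 interest = $10,287.27; pay $3,086.18 → $7,201.09
Month 5: $7,201.09 +$165.63 interest = $7,366.72; pay $2,210.02 → $5,156.70
Month 6: $5,156.70 +$118.60 interest = $5,275.30; pay $1,778.00 → $3,497.30
Month 7: $3,497.30 +$80.44 interest = $3,577.74; pay $1,778.00 → $1,799.74
Month 8: $1,799.74 +$41.39 interest = $1,841.13; pay $1,778.00 → $63.13
Month 9: $63.13 +$1.45 interest = $64.58; pay $64.58 → $0.00

$64.58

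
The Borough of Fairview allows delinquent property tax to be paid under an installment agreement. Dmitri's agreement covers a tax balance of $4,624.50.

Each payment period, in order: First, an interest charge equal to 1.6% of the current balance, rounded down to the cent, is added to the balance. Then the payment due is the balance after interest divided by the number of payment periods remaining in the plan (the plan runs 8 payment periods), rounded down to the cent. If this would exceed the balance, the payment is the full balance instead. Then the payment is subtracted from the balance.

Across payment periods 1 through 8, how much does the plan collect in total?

Payment period 1: $4,624.50 +$73.99 interest = $4,698.49; pay $587.31 → $4,111.18
Payment period 2: $4,111.18 +$65.77 interest = $4,176.95; pay $596.70 → $3,580.25
Payment period 3: $3,580.25 +$57.28 interest = $3,637.53; pay $606.25 → $3,031.28
Payment period 4: $3,031.28 +$48.50 interest = $3,079.78; pay $615.95 → $2,463.83
Payment period 5: $2,463.83 +$39.42 interest = $2,503.25; pay $625.81 → $1,877.44
Payment period 6: $1,877.44 +$30.03 interest = $1,907.47; pay $635.82 → $1,271.65
Payment period 7: $1,271.65 +$20.34 interest = $1,291.99; pay $645.99 → $646.00
Payment period 8: $646.00 +$10.33 interest = $656.33; pay $656.33 → $0.00
Total paid: $4,970.16

$4,970.16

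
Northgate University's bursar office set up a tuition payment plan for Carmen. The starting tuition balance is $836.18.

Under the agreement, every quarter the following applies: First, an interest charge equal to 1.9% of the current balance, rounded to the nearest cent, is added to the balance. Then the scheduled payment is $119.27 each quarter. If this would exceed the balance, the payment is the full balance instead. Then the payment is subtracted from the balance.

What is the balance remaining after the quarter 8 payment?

$0.00

Quarter 1: $836.18 +$15.89 interest = $852.07; pay $119.27 → $732.80
Quarter 2: $732.80 +$13.92 interest = $746.72; pay $119.27 → $627.45
Quarter 3: $627.45 +$11.92 interest = $639.37; pay $119.27 → $520.10
Quarter 4: $520.10 +$9.88 interest = $529.98; pay $119.27 → $410.71
Quarter 5: $410.71 +$7.80 interest = $418.51; pay $119.27 → $299.24
Quarter 6: $299.24 +$5.69 interest = $304.93; pay $119.27 → $185.66
Quarter 7: $185.66 +$3.53 interest = $189.19; pay $119.27 → $69.92
Quarter 8: $69.92 +$1.33 interest = $71.25; pay $71.25 → $0.00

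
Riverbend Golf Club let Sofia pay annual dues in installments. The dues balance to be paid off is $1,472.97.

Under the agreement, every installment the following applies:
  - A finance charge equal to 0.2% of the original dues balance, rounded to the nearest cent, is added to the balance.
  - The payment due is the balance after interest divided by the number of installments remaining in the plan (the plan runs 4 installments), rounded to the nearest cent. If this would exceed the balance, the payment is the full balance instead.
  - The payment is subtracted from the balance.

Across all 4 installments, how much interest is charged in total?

$11.80

Installment 1: $1,472.97 +$2.95 interest = $1,475.92; pay $368.98 → $1,106.94
Installment 2: $1,106.94 +$2.95 interest = $1,109.89; pay $369.96 → $739.93
Installment 3: $739.93 +$2.95 interest = $742.88; pay $371.44 → $371.44
Installment 4: $371.44 +$2.95 interest = $374.39; pay $374.39 → $0.00
Total interest: $2.95 + $2.95 + $2.95 + $2.95 = $11.80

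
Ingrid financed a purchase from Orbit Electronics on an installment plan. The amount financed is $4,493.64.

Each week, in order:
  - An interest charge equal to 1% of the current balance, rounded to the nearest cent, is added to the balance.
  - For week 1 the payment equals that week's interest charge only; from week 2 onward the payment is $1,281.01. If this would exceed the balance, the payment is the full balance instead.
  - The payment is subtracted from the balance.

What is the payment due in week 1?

$44.94

Week 1: $4,493.64 +$44.94 interest = $4,538.58; pay $44.94 → $4,493.64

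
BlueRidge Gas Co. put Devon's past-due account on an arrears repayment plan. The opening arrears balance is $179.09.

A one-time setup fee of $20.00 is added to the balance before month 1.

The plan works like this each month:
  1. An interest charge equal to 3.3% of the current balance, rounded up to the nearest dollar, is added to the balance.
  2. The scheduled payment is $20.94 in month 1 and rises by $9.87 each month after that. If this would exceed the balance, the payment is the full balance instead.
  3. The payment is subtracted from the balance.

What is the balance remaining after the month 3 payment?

Month 1: opening $199.09; interest $7.00 → $206.09; payment $20.94; balance $185.15
Month 2: opening $185.15; interest $7.00 → $192.15; payment $30.81; balance $161.34
Month 3: opening $161.34; interest $6.00 → $167.34; payment $40.68; balance $126.66

$126.66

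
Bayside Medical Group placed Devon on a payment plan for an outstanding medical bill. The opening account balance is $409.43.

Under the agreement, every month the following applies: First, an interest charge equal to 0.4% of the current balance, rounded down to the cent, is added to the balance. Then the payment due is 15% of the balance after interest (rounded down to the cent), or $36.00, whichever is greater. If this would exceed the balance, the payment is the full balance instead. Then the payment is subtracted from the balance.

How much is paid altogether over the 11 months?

Month 1: opening $409.43; interest $1.63 → $411.06; payment $61.65; balance $349.41
Month 2: opening $349.41; interest $1.39 → $350.80; payment $52.62; balance $298.18
Month 3: opening $298.18; interest $1.19 → $299.37; payment $44.90; balance $254.47
Month 4: opening $254.47; interest $1.01 → $255.48; payment $38.32; balance $217.16
Month 5: opening $217.16; interest $0.86 → $218.02; payment $36.00; balance $182.02
Month 6: opening $182.02; interest $0.72 → $182.74; payment $36.00; balance $146.74
Month 7: opening $146.74; interest $0.58 → $147.32; payment $36.00; balance $111.32
Month 8: opening $111.32; interest $0.44 → $111.76; payment $36.00; balance $75.76
Month 9: opening $75.76; interest $0.30 → $76.06; payment $36.00; balance $40.06
Month 10: opening $40.06; interest $0.16 → $40.22; payment $36.00; balance $4.22
Month 11: opening $4.22; interest $0.01 → $4.23; payment $4.23; balance $0.00
Total paid: $417.72

$417.72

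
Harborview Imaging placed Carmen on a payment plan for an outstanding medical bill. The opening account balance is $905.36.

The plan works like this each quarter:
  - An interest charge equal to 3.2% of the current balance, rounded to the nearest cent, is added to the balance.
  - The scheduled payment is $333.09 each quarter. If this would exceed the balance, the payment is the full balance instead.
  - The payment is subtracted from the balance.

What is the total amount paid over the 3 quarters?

Quarter 1: $905.36 +$28.97 interest = $934.33; pay $333.09 → $601.24
Quarter 2: $601.24 +$19.24 interest = $620.48; pay $333.09 → $287.39
Quarter 3: $287.39 +$9.20 interest = $296.59; pay $296.59 → $0.00
Total paid: $962.77

$962.77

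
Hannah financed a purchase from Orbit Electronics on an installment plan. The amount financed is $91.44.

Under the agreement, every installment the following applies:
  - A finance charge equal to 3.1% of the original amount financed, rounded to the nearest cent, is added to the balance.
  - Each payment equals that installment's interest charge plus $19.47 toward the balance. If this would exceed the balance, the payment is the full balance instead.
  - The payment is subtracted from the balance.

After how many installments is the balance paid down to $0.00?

Installment 1: opening $91.44; interest $2.83 → $94.27; payment $22.30; balance $71.97
Installment 2: opening $71.97; interest $2.83 → $74.80; payment $22.30; balance $52.50
Installment 3: opening $52.50; interest $2.83 → $55.33; payment $22.30; balance $33.03
Installment 4: opening $33.03; interest $2.83 → $35.86; payment $22.30; balance $13.56
Installment 5: opening $13.56; interest $2.83 → $16.39; payment $16.39; balance $0.00
Balance reaches $0.00 in installment 5.

5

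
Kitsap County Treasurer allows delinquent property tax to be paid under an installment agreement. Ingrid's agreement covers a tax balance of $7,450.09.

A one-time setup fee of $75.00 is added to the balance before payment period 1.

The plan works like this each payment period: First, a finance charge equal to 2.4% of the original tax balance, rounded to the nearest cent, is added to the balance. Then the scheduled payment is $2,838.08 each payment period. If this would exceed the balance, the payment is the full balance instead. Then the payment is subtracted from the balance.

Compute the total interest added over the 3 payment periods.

$536.40

Payment period 1: opening $7,525.09; interest $178.80 → $7,703.89; payment $2,838.08; balance $4,865.81
Payment period 2: opening $4,865.81; interest $178.80 → $5,044.61; payment $2,838.08; balance $2,206.53
Payment period 3: opening $2,206.53; interest $178.80 → $2,385.33; payment $2,385.33; balance $0.00
Total interest: $178.80 + $178.80 + $178.80 = $536.40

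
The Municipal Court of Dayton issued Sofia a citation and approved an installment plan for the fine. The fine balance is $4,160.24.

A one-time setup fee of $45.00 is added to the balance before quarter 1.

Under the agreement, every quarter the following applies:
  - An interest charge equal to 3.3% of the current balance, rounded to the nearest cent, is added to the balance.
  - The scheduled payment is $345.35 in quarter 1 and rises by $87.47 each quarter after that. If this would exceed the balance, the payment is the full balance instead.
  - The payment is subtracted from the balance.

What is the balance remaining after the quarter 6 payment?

Quarter 1: $4,205.24 +$138.77 interest = $4,344.01; pay $345.35 → $3,998.66
Quarter 2: $3,998.66 +$131.96 interest = $4,130.62; pay $432.82 → $3,697.80
Quarter 3: $3,697.80 +$122.03 interest = $3,819.83; pay $520.29 → $3,299.54
Quarter 4: $3,299.54 +$108.88 interest = $3,408.42; pay $607.76 → $2,800.66
Quarter 5: $2,800.66 +$92.42 interest = $2,893.08; pay $695.23 → $2,197.85
Quarter 6: $2,197.85 +$72.53 interest = $2,270.38; pay $782.70 → $1,487.68

$1,487.68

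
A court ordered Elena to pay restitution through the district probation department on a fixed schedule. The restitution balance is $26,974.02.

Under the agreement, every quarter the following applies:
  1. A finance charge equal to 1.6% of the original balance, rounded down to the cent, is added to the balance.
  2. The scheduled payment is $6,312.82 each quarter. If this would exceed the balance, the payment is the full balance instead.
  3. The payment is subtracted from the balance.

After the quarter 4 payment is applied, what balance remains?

# | Opening | Interest | Payment | End bal
1 | $26,974.02 | $431.58 | $6,312.82 | $21,092.78
2 | $21,092.78 | $431.58 | $6,312.82 | $15,211.54
3 | $15,211.54 | $431.58 | $6,312.82 | $9,330.30
4 | $9,330.30 | $431.58 | $6,312.82 | $3,449.06

$3,449.06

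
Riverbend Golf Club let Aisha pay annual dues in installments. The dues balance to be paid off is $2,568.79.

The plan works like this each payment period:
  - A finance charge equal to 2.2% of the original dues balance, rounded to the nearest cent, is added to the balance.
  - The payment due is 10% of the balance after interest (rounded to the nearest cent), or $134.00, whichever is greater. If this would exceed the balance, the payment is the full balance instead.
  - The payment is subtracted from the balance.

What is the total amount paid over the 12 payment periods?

$2,174.96

Payment period 1: opening $2,568.79; interest $56.51 → $2,625.30; payment $262.53; balance $2,362.77
Payment period 2: opening $2,362.77; interest $56.51 → $2,419.28; payment $241.93; balance $2,177.35
Payment period 3: opening $2,177.35; interest $56.51 → $2,233.86; payment $223.39; balance $2,010.47
Payment period 4: opening $2,010.47; interest $56.51 → $2,066.98; payment $206.70; balance $1,860.28
Payment period 5: opening $1,860.28; interest $56.51 → $1,916.79; payment $191.68; balance $1,725.11
Payment period 6: opening $1,725.11; interest $56.51 → $1,781.62; payment $178.16; balance $1,603.46
Payment period 7: opening $1,603.46; interest $56.51 → $1,659.97; payment $166.00; balance $1,493.97
Payment period 8: opening $1,493.97; interest $56.51 → $1,550.48; payment $155.05; balance $1,395.43
Payment period 9: opening $1,395.43; interest $56.51 → $1,451.94; payment $145.19; balance $1,306.75
Payment period 10: opening $1,306.75; interest $56.51 → $1,363.26; payment $136.33; balance $1,226.93
Payment period 11: opening $1,226.93; interest $56.51 → $1,283.44; payment $134.00; balance $1,149.44
Payment period 12: opening $1,149.44; interest $56.51 → $1,205.95; payment $134.00; balance $1,071.95
Total paid: $2,174.96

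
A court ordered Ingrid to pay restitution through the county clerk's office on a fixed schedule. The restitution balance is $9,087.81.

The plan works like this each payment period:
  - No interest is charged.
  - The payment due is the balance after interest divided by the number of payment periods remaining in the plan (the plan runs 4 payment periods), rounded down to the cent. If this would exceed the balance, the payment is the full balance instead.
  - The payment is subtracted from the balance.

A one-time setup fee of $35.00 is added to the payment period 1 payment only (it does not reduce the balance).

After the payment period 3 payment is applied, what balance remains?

Payment period 1: opening $9,087.81; payment $2,271.95 (+ $35.00 fee); balance $6,815.86
Payment period 2: opening $6,815.86; payment $2,271.95; balance $4,543.91
Payment period 3: opening $4,543.91; payment $2,271.95; balance $2,271.96

$2,271.96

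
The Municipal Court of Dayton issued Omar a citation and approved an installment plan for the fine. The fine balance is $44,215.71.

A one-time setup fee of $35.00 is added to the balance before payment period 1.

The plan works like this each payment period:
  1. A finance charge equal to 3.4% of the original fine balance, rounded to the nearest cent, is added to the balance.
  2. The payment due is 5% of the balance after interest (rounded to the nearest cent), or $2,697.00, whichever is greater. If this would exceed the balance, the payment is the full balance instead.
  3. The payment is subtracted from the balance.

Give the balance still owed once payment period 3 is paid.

Payment period 1: $44,250.71 +$1,503.33 interest = $45,754.04; pay $2,697.00 → $43,057.04
Payment period 2: $43,057.04 +$1,503.33 interest = $44,560.37; pay $2,697.00 → $41,863.37
Payment period 3: $41,863.37 +$1,503.33 interest = $43,366.70; pay $2,697.00 → $40,669.70

$40,669.70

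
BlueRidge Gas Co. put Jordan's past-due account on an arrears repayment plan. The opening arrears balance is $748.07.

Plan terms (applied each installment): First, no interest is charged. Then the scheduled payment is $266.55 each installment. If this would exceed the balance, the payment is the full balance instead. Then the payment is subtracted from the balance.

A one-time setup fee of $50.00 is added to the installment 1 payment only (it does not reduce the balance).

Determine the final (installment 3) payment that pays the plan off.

$214.97

Installment 1: opening $748.07; payment $266.55 (+ $50.00 fee); balance $481.52
Installment 2: opening $481.52; payment $266.55; balance $214.97
Installment 3: opening $214.97; payment $214.97; balance $0.00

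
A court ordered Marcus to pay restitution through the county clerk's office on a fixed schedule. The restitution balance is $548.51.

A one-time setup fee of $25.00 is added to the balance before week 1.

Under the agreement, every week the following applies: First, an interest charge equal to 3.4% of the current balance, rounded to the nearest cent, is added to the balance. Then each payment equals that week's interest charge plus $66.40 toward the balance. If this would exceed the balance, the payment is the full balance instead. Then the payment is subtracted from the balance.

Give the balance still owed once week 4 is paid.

Week 1: opening $573.51; interest $19.50 → $593.01; payment $85.90; balance $507.11
Week 2: opening $507.11; interest $17.24 → $524.35; payment $83.64; balance $440.71
Week 3: opening $440.71; interest $14.98 → $455.69; payment $81.38; balance $374.31
Week 4: opening $374.31; interest $12.73 → $387.04; payment $79.13; balance $307.91

$307.91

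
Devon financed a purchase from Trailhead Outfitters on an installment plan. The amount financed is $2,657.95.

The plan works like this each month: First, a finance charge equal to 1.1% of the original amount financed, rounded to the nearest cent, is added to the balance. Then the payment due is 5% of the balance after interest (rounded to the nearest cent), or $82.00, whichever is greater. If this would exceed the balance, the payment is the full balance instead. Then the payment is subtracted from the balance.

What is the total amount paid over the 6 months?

Month 1: opening $2,657.95; interest $29.24 → $2,687.19; payment $134.36; balance $2,552.83
Month 2: opening $2,552.83; interest $29.24 → $2,582.07; payment $129.10; balance $2,452.97
Month 3: opening $2,452.97; interest $29.24 → $2,482.21; payment $124.11; balance $2,358.10
Month 4: opening $2,358.10; interest $29.24 → $2,387.34; payment $119.37; balance $2,267.97
Month 5: opening $2,267.97; interest $29.24 → $2,297.21; payment $114.86; balance $2,182.35
Month 6: opening $2,182.35; interest $29.24 → $2,211.59; payment $110.58; balance $2,101.01
Total paid: $732.38

$732.38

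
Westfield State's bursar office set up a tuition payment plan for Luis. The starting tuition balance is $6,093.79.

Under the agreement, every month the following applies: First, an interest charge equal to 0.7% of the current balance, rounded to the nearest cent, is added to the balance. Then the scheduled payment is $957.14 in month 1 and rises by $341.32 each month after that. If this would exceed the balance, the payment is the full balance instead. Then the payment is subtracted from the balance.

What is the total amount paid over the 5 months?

Month 1: opening $6,093.79; interest $42.66 → $6,136.45; payment $957.14; balance $5,179.31
Month 2: opening $5,179.31; interest $36.26 → $5,215.57; payment $1,298.46; balance $3,917.11
Month 3: opening $3,917.11; interest $27.42 → $3,944.53; payment $1,639.78; balance $2,304.75
Month 4: opening $2,304.75; interest $16.13 → $2,320.88; payment $1,981.10; balance $339.78
Month 5: opening $339.78; interest $2.38 → $342.16; payment $342.16; balance $0.00
Total paid: $6,218.64

$6,218.64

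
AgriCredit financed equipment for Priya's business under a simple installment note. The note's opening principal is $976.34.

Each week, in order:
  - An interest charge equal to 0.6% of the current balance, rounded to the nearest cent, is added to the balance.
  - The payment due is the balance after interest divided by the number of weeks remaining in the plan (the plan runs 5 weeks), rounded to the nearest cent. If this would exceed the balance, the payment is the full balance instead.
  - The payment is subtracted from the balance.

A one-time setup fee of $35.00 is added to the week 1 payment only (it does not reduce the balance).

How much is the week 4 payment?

Week 1: opening $976.34; interest $5.86 → $982.20; payment $196.44 (+ $35.00 fee); balance $785.76
Week 2: opening $785.76; interest $4.71 → $790.47; payment $197.62; balance $592.85
Week 3: opening $592.85; interest $3.56 → $596.41; payment $198.80; balance $397.61
Week 4: opening $397.61; interest $2.39 → $400.00; payment $200.00; balance $200.00

$200.00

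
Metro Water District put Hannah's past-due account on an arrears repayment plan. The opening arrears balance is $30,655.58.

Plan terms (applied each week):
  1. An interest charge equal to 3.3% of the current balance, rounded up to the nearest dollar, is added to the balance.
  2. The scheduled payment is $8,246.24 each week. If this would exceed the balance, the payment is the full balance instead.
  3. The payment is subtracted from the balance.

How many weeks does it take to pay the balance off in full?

5

# | Opening | Interest | Payment | End bal
1 | $30,655.58 | $1,012.00 | $8,246.24 | $23,421.34
2 | $23,421.34 | $773.00 | $8,246.24 | $15,948.10
3 | $15,948.10 | $527.00 | $8,246.24 | $8,228.86
4 | $8,228.86 | $272.00 | $8,246.24 | $254.62
5 | $254.62 | $9.00 | $263.62 | $0.00
Balance reaches $0.00 in week 5.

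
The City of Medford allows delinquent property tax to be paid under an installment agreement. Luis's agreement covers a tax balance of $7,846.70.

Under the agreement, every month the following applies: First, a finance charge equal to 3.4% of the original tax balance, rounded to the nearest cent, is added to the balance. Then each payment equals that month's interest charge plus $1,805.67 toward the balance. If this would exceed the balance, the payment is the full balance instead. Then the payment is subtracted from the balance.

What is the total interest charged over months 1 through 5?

$1,333.95

Month 1: opening $7,846.70; interest $266.79 → $8,113.49; payment $2,072.46; balance $6,041.03
Month 2: opening $6,041.03; interest $266.79 → $6,307.82; payment $2,072.46; balance $4,235.36
Month 3: opening $4,235.36; interest $266.79 → $4,502.15; payment $2,072.46; balance $2,429.69
Month 4: opening $2,429.69; interest $266.79 → $2,696.48; payment $2,072.46; balance $624.02
Month 5: opening $624.02; interest $266.79 → $890.81; payment $890.81; balance $0.00
Total interest: $266.79 + $266.79 + $266.79 + $266.79 + $266.79 = $1,333.95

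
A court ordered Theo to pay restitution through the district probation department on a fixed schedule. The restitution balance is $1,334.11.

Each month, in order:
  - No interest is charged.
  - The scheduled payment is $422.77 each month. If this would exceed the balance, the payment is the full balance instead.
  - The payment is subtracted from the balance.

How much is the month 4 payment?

Month 1: opening $1,334.11; payment $422.77; balance $911.34
Month 2: opening $911.34; payment $422.77; balance $488.57
Month 3: opening $488.57; payment $422.77; balance $65.80
Month 4: opening $65.80; payment $65.80; balance $0.00

$65.80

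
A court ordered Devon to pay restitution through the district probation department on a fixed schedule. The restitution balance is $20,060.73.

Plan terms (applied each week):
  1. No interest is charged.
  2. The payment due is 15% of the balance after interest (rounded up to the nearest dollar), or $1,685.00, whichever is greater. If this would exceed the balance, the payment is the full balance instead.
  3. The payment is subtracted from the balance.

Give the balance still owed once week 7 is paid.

$5,415.73

# | Opening | Payment | End bal
1 | $20,060.73 | $3,010.00 | $17,050.73
2 | $17,050.73 | $2,558.00 | $14,492.73
3 | $14,492.73 | $2,174.00 | $12,318.73
4 | $12,318.73 | $1,848.00 | $10,470.73
5 | $10,470.73 | $1,685.00 | $8,785.73
6 | $8,785.73 | $1,685.00 | $7,100.73
7 | $7,100.73 | $1,685.00 | $5,415.73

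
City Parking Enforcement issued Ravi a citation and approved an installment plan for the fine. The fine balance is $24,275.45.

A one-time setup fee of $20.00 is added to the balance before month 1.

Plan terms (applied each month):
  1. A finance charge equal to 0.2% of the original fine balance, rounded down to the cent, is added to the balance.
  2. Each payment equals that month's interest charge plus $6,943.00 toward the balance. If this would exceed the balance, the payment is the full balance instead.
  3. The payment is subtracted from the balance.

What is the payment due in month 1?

$6,991.55

Month 1: opening $24,295.45; interest $48.55 → $24,344.00; payment $6,991.55; balance $17,352.45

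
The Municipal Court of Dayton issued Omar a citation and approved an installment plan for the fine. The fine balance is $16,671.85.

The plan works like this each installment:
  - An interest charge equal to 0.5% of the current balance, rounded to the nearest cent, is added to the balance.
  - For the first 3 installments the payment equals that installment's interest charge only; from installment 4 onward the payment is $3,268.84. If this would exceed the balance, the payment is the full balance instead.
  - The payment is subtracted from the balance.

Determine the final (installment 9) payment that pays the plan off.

$587.29

# | Opening | Interest | Payment | End bal
1 | $16,671.85 | $83.36 | $83.36 | $16,671.85
2 | $16,671.85 | $83.36 | $83.36 | $16,671.85
3 | $16,671.85 | $83.36 | $83.36 | $16,671.85
4 | $16,671.85 | $83.36 | $3,268.84 | $13,486.37
5 | $13,486.37 | $67.43 | $3,268.84 | $10,284.96
6 | $10,284.96 | $51.42 | $3,268.84 | $7,067.54
7 | $7,067.54 | $35.34 | $3,268.84 | $3,834.04
8 | $3,834.04 | $19.17 | $3,268.84 | $584.37
9 | $584.37 | $2.92 | $587.29 | $0.00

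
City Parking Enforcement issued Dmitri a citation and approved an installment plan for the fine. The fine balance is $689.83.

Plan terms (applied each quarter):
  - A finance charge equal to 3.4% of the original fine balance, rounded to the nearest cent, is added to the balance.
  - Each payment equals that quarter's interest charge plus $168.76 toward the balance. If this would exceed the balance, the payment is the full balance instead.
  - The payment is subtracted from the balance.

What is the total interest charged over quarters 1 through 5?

# | Opening | Interest | Payment | End bal
1 | $689.83 | $23.45 | $192.21 | $521.07
2 | $521.07 | $23.45 | $192.21 | $352.31
3 | $352.31 | $23.45 | $192.21 | $183.55
4 | $183.55 | $23.45 | $192.21 | $14.79
5 | $14.79 | $23.45 | $38.24 | $0.00
Total interest: $23.45 + $23.45 + $23.45 + $23.45 + $23.45 = $117.25

$117.25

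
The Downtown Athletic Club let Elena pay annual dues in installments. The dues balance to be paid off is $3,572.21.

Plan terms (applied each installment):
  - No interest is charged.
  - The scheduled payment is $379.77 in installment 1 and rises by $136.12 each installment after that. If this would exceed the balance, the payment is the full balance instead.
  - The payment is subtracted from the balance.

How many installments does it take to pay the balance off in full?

6

# | Opening | Payment | End bal
1 | $3,572.21 | $379.77 | $3,192.44
2 | $3,192.44 | $515.89 | $2,676.55
3 | $2,676.55 | $652.01 | $2,024.54
4 | $2,024.54 | $788.13 | $1,236.41
5 | $1,236.41 | $924.25 | $312.16
6 | $312.16 | $312.16 | $0.00
Balance reaches $0.00 in installment 6.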